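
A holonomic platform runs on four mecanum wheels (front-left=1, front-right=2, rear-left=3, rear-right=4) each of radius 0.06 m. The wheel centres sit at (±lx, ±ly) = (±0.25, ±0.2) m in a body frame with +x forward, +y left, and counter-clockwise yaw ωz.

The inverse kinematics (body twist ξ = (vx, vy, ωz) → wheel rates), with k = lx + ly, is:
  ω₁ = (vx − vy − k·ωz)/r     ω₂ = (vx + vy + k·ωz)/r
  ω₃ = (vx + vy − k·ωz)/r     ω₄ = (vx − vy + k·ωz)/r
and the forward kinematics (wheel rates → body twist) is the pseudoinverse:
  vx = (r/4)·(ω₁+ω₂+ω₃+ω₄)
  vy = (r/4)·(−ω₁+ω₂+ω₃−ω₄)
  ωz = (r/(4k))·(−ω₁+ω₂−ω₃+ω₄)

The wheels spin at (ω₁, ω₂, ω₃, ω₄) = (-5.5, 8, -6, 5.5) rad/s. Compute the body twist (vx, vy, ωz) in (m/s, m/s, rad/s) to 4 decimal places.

(0.0300, 0.0300, 0.8333)

k = lx + ly = 0.25 + 0.2 = 0.4500
ω₁+ω₂+ω₃+ω₄ = 2.0000  →  vx = (0.06/4)·2.0000 = 0.0300
−ω₁+ω₂+ω₃−ω₄ = 2.0000  →  vy = (0.06/4)·2.0000 = 0.0300
−ω₁+ω₂−ω₃+ω₄ = 25.0000  →  ωz = (0.06/1.8000)·25.0000 = 0.8333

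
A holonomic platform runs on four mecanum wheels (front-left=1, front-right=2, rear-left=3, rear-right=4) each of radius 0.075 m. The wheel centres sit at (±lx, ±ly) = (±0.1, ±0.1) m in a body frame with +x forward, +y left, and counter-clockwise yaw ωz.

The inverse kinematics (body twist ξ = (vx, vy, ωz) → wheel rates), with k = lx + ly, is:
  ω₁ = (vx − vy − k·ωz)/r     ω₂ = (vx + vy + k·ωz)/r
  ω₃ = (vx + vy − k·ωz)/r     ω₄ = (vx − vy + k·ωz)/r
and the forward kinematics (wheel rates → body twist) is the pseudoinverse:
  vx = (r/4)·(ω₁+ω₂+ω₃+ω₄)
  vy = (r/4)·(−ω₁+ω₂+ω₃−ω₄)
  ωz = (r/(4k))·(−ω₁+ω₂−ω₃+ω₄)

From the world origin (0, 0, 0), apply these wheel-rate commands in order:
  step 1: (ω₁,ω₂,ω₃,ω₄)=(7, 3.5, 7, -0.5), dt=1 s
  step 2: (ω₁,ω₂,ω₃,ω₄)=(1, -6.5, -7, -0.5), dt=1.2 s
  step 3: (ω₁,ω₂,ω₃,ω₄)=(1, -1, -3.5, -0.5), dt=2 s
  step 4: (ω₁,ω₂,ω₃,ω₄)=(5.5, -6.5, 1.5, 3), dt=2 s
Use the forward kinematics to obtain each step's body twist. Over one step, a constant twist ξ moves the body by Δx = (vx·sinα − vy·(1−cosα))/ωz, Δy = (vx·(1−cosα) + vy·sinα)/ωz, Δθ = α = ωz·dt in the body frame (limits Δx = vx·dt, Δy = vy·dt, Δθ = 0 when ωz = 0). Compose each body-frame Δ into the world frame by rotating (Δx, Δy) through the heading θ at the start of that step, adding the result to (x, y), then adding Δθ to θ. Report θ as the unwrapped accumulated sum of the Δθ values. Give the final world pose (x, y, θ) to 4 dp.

(-0.7906, 0.1127, -2.9250)

step 1: ξ=(vx,vy,ωz)=(0.3188, 0.0750, -1.0312), dt=1.0 → body Δ=(0.3005, -0.0879, -1.0312) → world pose (0.3005, -0.0879, -1.0312)
step 2: ξ=(vx,vy,ωz)=(-0.2437, -0.2625, -0.0937), dt=1.2 → body Δ=(-0.3096, -0.2979, -0.1125) → world pose (-0.1141, 0.0247, -1.1437)
step 3: ξ=(vx,vy,ωz)=(-0.0750, -0.0938, 0.0937), dt=2.0 → body Δ=(-0.1316, -0.2004, 0.1875) → world pose (-0.3510, 0.0614, -0.9562)
step 4: ξ=(vx,vy,ωz)=(0.0656, -0.2531, -0.9844), dt=2.0 → body Δ=(-0.2953, -0.3296, -1.9687) → world pose (-0.7906, 0.1127, -2.9250)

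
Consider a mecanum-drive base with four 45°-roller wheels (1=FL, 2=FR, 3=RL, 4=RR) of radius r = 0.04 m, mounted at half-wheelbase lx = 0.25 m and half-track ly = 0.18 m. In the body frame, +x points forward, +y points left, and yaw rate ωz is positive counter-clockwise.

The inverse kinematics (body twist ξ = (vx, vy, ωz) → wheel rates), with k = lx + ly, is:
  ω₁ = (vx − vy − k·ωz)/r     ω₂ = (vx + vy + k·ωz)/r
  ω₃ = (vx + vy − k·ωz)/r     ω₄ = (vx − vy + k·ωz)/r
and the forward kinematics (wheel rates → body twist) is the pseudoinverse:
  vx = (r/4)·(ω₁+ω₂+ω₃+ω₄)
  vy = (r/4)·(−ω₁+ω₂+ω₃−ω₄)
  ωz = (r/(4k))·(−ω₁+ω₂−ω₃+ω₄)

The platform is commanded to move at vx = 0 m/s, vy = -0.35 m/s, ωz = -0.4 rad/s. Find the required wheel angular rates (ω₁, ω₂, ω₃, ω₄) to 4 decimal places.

(13.0500, -13.0500, -4.4500, 4.4500)

k = lx + ly = 0.25 + 0.18 = 0.4300;  k·ωz = 0.4300·-0.4 = -0.1720
ω₁ (FL) = (vx − vy − k·ωz)/r = 0.5220/0.04 = 13.0500
ω₂ (FR) = (vx + vy + k·ωz)/r = -0.5220/0.04 = -13.0500
ω₃ (RL) = (vx + vy − k·ωz)/r = -0.1780/0.04 = -4.4500
ω₄ (RR) = (vx − vy + k·ωz)/r = 0.1780/0.04 = 4.4500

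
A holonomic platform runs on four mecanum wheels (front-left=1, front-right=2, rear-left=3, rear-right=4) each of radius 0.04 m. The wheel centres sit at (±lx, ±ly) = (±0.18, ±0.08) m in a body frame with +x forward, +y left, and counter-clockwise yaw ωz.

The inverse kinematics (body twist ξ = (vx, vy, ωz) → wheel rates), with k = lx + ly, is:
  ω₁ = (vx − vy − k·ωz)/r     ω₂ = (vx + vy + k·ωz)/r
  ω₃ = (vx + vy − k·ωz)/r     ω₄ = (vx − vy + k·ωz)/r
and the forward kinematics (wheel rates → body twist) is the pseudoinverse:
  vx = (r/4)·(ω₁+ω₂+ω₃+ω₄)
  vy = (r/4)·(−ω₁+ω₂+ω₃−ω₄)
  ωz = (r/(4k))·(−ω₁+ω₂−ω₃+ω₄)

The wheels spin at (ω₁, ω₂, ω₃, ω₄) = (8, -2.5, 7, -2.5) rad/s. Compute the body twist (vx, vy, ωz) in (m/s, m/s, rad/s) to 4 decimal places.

(0.1000, -0.0100, -0.7692)

k = lx + ly = 0.18 + 0.08 = 0.2600
ω₁+ω₂+ω₃+ω₄ = 10.0000  →  vx = (0.04/4)·10.0000 = 0.1000
−ω₁+ω₂+ω₃−ω₄ = -1.0000  →  vy = (0.04/4)·-1.0000 = -0.0100
−ω₁+ω₂−ω₃+ω₄ = -20.0000  →  ωz = (0.04/1.0400)·-20.0000 = -0.7692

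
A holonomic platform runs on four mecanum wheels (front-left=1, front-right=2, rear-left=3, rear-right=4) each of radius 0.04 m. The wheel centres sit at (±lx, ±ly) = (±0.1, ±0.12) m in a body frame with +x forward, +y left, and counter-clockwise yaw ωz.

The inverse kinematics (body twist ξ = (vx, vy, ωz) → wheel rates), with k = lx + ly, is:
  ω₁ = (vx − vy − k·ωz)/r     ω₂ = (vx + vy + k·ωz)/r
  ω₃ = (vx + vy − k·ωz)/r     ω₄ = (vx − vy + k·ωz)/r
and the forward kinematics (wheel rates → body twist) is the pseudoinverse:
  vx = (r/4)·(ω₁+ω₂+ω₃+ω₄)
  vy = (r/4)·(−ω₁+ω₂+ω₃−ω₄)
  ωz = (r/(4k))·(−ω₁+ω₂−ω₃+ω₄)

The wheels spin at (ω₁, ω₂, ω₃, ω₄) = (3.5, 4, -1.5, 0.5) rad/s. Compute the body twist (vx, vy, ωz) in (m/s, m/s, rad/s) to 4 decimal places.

(0.0650, -0.0150, 0.1136)

k = lx + ly = 0.1 + 0.12 = 0.2200
ω₁+ω₂+ω₃+ω₄ = 6.5000  →  vx = (0.04/4)·6.5000 = 0.0650
−ω₁+ω₂+ω₃−ω₄ = -1.5000  →  vy = (0.04/4)·-1.5000 = -0.0150
−ω₁+ω₂−ω₃+ω₄ = 2.5000  →  ωz = (0.04/0.8800)·2.5000 = 0.1136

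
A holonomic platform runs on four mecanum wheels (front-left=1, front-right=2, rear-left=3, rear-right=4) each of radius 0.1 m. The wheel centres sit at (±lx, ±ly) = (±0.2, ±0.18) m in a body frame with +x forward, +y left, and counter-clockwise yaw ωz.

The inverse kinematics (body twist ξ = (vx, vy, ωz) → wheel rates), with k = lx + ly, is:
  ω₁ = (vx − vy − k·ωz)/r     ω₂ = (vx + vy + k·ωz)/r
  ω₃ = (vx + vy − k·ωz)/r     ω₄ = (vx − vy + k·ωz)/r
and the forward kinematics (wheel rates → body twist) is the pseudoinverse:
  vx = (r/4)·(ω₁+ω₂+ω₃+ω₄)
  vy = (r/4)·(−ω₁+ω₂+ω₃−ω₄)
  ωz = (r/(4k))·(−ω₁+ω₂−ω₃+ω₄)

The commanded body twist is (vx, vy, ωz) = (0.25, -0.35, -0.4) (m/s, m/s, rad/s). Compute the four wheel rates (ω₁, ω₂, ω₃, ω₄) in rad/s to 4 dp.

(7.5200, -2.5200, 0.5200, 4.4800)

k = lx + ly = 0.2 + 0.18 = 0.3800;  k·ωz = 0.3800·-0.4 = -0.1520
ω₁ (FL) = (vx − vy − k·ωz)/r = 0.7520/0.1 = 7.5200
ω₂ (FR) = (vx + vy + k·ωz)/r = -0.2520/0.1 = -2.5200
ω₃ (RL) = (vx + vy − k·ωz)/r = 0.0520/0.1 = 0.5200
ω₄ (RR) = (vx − vy + k·ωz)/r = 0.4480/0.1 = 4.4800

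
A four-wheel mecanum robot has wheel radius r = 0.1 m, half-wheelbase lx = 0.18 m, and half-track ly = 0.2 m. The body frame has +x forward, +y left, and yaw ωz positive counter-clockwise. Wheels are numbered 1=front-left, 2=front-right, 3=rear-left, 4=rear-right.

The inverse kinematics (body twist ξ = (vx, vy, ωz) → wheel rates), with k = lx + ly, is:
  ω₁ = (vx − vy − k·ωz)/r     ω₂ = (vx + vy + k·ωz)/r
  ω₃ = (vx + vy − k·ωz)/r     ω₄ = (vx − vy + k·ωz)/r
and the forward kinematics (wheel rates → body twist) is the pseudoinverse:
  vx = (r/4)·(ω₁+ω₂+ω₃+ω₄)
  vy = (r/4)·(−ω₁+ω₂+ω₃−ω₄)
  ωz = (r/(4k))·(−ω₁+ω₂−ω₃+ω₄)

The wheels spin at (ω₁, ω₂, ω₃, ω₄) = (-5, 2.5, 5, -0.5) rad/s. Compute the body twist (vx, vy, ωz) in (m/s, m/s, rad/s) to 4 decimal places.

k = lx + ly = 0.18 + 0.2 = 0.3800
ω₁+ω₂+ω₃+ω₄ = 2.0000  →  vx = (0.1/4)·2.0000 = 0.0500
−ω₁+ω₂+ω₃−ω₄ = 13.0000  →  vy = (0.1/4)·13.0000 = 0.3250
−ω₁+ω₂−ω₃+ω₄ = 2.0000  →  ωz = (0.1/1.5200)·2.0000 = 0.1316

(0.0500, 0.3250, 0.1316)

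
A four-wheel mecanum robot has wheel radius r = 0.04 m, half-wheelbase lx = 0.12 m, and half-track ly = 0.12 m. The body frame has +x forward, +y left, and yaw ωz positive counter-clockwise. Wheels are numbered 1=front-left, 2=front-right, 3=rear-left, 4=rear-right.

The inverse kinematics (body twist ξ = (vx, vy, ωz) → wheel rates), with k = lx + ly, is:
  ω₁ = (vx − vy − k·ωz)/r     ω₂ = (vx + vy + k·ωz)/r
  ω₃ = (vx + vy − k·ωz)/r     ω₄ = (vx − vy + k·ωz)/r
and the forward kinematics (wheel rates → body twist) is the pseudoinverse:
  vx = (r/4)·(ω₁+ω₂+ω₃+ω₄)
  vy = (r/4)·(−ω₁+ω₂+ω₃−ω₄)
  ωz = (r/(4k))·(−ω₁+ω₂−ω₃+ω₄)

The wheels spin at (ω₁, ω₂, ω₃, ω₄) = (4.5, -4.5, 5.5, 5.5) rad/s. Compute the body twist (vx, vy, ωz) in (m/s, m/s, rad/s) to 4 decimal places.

k = lx + ly = 0.12 + 0.12 = 0.2400
ω₁+ω₂+ω₃+ω₄ = 11.0000  →  vx = (0.04/4)·11.0000 = 0.1100
−ω₁+ω₂+ω₃−ω₄ = -9.0000  →  vy = (0.04/4)·-9.0000 = -0.0900
−ω₁+ω₂−ω₃+ω₄ = -9.0000  →  ωz = (0.04/0.9600)·-9.0000 = -0.3750

(0.1100, -0.0900, -0.3750)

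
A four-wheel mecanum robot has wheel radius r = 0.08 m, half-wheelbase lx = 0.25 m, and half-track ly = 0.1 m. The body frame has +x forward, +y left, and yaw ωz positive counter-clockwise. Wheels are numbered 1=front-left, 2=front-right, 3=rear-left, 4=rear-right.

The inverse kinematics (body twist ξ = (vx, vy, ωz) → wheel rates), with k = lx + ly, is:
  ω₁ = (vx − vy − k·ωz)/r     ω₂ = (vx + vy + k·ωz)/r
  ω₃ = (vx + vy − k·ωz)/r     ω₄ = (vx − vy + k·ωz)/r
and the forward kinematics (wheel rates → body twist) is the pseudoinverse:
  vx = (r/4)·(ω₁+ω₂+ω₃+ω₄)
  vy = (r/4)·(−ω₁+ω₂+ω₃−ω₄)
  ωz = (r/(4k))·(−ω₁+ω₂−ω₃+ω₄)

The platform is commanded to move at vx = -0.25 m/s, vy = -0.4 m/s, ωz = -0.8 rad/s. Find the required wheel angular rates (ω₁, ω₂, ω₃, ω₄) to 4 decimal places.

(5.3750, -11.6250, -4.6250, -1.6250)

k = lx + ly = 0.25 + 0.1 = 0.3500;  k·ωz = 0.3500·-0.8 = -0.2800
ω₁ (FL) = (vx − vy − k·ωz)/r = 0.4300/0.08 = 5.3750
ω₂ (FR) = (vx + vy + k·ωz)/r = -0.9300/0.08 = -11.6250
ω₃ (RL) = (vx + vy − k·ωz)/r = -0.3700/0.08 = -4.6250
ω₄ (RR) = (vx − vy + k·ωz)/r = -0.1300/0.08 = -1.6250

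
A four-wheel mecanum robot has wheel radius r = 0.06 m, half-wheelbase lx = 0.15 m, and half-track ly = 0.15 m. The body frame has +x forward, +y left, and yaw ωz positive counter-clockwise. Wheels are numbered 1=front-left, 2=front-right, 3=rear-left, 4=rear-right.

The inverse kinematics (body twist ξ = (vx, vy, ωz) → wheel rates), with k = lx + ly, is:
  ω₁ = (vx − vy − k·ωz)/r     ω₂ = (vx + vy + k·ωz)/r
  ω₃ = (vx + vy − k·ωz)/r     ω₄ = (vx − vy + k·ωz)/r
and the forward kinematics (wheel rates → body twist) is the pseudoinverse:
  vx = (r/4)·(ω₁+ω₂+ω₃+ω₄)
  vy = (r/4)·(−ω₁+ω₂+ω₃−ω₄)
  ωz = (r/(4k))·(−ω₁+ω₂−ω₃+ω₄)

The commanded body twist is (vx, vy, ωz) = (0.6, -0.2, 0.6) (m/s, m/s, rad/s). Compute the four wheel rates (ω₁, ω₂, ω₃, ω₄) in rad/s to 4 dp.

(10.3333, 9.6667, 3.6667, 16.3333)

k = lx + ly = 0.15 + 0.15 = 0.3000;  k·ωz = 0.3000·0.6 = 0.1800
ω₁ (FL) = (vx − vy − k·ωz)/r = 0.6200/0.06 = 10.3333
ω₂ (FR) = (vx + vy + k·ωz)/r = 0.5800/0.06 = 9.6667
ω₃ (RL) = (vx + vy − k·ωz)/r = 0.2200/0.06 = 3.6667
ω₄ (RR) = (vx − vy + k·ωz)/r = 0.9800/0.06 = 16.3333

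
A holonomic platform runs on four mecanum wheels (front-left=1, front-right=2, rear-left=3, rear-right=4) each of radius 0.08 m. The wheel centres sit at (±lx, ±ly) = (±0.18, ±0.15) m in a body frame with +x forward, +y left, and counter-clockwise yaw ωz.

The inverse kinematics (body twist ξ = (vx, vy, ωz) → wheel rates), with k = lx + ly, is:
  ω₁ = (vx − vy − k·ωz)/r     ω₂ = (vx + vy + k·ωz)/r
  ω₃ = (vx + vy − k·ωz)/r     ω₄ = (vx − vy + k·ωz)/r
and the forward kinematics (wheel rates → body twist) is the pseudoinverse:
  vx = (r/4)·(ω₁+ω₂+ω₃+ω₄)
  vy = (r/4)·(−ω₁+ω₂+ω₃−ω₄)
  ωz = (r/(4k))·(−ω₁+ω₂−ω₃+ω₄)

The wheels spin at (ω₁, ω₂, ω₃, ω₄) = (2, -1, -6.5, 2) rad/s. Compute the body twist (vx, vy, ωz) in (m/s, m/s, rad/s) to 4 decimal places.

k = lx + ly = 0.18 + 0.15 = 0.3300
ω₁+ω₂+ω₃+ω₄ = -3.5000  →  vx = (0.08/4)·-3.5000 = -0.0700
−ω₁+ω₂+ω₃−ω₄ = -11.5000  →  vy = (0.08/4)·-11.5000 = -0.2300
−ω₁+ω₂−ω₃+ω₄ = 5.5000  →  ωz = (0.08/1.3200)·5.5000 = 0.3333

(-0.0700, -0.2300, 0.3333)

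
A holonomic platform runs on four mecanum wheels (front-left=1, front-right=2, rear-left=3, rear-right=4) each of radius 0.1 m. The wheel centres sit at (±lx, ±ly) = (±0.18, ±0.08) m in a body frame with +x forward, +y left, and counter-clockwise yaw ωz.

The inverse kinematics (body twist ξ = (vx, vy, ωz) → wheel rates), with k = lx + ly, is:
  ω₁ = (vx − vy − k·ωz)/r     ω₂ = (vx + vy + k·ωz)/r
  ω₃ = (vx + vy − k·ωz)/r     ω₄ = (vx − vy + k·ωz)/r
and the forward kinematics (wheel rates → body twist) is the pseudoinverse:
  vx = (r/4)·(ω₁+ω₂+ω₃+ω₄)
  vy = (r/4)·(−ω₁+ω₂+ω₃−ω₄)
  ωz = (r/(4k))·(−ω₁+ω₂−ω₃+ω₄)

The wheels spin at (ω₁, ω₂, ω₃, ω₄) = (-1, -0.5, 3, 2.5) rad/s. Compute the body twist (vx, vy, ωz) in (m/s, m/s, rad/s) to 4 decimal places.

k = lx + ly = 0.18 + 0.08 = 0.2600
ω₁+ω₂+ω₃+ω₄ = 4.0000  →  vx = (0.1/4)·4.0000 = 0.1000
−ω₁+ω₂+ω₃−ω₄ = 1.0000  →  vy = (0.1/4)·1.0000 = 0.0250
−ω₁+ω₂−ω₃+ω₄ = 0.0000  →  ωz = (0.1/1.0400)·0.0000 = 0.0000

(0.1000, 0.0250, 0.0000)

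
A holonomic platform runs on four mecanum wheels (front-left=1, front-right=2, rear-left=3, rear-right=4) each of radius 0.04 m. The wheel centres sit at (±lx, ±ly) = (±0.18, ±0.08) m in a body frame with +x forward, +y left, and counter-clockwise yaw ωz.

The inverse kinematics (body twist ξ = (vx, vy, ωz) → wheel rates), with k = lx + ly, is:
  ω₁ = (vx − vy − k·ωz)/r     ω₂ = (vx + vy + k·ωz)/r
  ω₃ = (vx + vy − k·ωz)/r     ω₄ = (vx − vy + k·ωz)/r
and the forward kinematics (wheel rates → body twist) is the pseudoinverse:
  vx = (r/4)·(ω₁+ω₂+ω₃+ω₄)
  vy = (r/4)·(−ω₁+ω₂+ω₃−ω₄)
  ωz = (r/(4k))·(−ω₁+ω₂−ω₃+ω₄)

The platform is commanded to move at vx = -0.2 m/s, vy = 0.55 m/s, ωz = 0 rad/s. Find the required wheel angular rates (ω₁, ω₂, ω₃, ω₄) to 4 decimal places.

(-18.7500, 8.7500, 8.7500, -18.7500)

k = lx + ly = 0.18 + 0.08 = 0.2600;  k·ωz = 0.2600·0 = 0.0000
ω₁ (FL) = (vx − vy − k·ωz)/r = -0.7500/0.04 = -18.7500
ω₂ (FR) = (vx + vy + k·ωz)/r = 0.3500/0.04 = 8.7500
ω₃ (RL) = (vx + vy − k·ωz)/r = 0.3500/0.04 = 8.7500
ω₄ (RR) = (vx − vy + k·ωz)/r = -0.7500/0.04 = -18.7500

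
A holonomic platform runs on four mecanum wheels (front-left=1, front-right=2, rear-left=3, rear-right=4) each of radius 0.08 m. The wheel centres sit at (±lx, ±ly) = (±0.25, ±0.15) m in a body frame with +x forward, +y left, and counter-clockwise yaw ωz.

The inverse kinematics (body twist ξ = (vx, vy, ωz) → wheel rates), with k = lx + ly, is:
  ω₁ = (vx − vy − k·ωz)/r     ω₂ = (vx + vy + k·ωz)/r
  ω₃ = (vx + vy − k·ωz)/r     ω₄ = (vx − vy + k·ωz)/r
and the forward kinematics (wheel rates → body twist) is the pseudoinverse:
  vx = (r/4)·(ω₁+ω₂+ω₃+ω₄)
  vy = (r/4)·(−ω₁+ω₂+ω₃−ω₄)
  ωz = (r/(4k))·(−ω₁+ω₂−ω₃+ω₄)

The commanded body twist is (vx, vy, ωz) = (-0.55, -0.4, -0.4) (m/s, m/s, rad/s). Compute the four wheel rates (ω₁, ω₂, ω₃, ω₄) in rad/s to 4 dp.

k = lx + ly = 0.25 + 0.15 = 0.4000;  k·ωz = 0.4000·-0.4 = -0.1600
ω₁ (FL) = (vx − vy − k·ωz)/r = 0.0100/0.08 = 0.1250
ω₂ (FR) = (vx + vy + k·ωz)/r = -1.1100/0.08 = -13.8750
ω₃ (RL) = (vx + vy − k·ωz)/r = -0.7900/0.08 = -9.8750
ω₄ (RR) = (vx − vy + k·ωz)/r = -0.3100/0.08 = -3.8750

(0.1250, -13.8750, -9.8750, -3.8750)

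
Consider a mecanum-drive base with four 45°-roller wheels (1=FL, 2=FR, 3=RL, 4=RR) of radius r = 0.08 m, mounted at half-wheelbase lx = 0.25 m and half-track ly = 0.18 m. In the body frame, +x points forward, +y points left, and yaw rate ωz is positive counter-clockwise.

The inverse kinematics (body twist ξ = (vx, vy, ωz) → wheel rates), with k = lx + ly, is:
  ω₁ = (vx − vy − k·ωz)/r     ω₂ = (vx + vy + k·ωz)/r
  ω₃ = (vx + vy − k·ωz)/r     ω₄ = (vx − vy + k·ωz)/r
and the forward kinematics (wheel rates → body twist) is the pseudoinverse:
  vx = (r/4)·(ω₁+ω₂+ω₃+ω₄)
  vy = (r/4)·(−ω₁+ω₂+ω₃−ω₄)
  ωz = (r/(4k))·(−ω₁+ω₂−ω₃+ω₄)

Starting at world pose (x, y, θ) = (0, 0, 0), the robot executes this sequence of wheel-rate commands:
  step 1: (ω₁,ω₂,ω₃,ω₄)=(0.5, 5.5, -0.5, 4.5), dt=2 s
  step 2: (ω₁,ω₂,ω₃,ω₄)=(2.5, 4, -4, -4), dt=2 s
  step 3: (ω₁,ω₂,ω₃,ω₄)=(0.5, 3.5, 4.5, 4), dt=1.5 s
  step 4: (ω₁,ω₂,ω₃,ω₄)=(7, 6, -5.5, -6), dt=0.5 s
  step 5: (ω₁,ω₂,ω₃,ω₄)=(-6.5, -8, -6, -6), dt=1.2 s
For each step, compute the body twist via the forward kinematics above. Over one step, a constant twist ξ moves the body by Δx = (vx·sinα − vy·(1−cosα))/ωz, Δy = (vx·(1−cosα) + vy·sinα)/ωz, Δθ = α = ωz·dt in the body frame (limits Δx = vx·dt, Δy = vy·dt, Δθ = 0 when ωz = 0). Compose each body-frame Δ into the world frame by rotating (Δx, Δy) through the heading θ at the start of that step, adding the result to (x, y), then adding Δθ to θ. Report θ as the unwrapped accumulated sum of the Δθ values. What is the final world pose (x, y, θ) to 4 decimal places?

step 1: ξ=(vx,vy,ωz)=(0.2000, 0.0000, 0.4651), dt=2.0 → body Δ=(0.3448, 0.1730, 0.9302) → world pose (0.3448, 0.1730, 0.9302)
step 2: ξ=(vx,vy,ωz)=(-0.0300, 0.0300, 0.0698), dt=2.0 → body Δ=(-0.0640, 0.0556, 0.1395) → world pose (0.2619, 0.1550, 1.0698)
step 3: ξ=(vx,vy,ωz)=(0.2500, 0.0700, 0.1163), dt=1.5 → body Δ=(0.3640, 0.1371, 0.1744) → world pose (0.3165, 0.5400, 1.2442)
step 4: ξ=(vx,vy,ωz)=(0.0300, -0.0100, -0.0698), dt=0.5 → body Δ=(0.0149, -0.0053, -0.0349) → world pose (0.3263, 0.5525, 1.2093)
step 5: ξ=(vx,vy,ωz)=(-0.5300, -0.0300, -0.0698), dt=1.2 → body Δ=(-0.6368, -0.0094, -0.0837) → world pose (0.1098, -0.0464, 1.1256)

(0.1098, -0.0464, 1.1256)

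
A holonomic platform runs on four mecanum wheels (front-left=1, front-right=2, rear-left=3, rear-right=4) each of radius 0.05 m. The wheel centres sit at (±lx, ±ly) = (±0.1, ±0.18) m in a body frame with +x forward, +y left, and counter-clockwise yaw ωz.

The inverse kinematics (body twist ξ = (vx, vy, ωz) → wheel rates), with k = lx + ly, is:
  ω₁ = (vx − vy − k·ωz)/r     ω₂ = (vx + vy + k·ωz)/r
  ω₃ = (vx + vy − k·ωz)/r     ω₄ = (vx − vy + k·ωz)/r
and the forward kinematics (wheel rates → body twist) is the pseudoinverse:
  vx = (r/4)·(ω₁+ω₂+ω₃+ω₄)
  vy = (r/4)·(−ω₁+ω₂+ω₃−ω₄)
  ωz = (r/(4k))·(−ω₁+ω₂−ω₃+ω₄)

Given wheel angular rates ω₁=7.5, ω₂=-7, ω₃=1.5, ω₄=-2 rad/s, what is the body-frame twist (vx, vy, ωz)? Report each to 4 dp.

(0.0000, -0.1375, -0.8036)

k = lx + ly = 0.1 + 0.18 = 0.2800
ω₁+ω₂+ω₃+ω₄ = 0.0000  →  vx = (0.05/4)·0.0000 = 0.0000
−ω₁+ω₂+ω₃−ω₄ = -11.0000  →  vy = (0.05/4)·-11.0000 = -0.1375
−ω₁+ω₂−ω₃+ω₄ = -18.0000  →  ωz = (0.05/1.1200)·-18.0000 = -0.8036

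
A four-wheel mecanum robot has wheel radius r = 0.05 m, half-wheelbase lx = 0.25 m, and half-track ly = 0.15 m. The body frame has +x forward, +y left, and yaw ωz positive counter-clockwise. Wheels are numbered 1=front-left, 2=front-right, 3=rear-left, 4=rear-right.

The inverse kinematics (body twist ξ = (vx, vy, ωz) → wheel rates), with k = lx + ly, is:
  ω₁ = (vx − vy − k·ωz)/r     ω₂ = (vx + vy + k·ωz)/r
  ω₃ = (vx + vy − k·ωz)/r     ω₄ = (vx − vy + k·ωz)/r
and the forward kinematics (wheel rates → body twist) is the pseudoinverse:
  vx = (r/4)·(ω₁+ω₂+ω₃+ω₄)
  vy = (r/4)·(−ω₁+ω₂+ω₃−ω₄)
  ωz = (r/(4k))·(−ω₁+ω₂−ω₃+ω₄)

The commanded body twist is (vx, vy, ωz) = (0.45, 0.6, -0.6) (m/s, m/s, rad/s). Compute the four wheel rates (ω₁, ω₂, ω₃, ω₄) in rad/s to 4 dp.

(1.8000, 16.2000, 25.8000, -7.8000)

k = lx + ly = 0.25 + 0.15 = 0.4000;  k·ωz = 0.4000·-0.6 = -0.2400
ω₁ (FL) = (vx − vy − k·ωz)/r = 0.0900/0.05 = 1.8000
ω₂ (FR) = (vx + vy + k·ωz)/r = 0.8100/0.05 = 16.2000
ω₃ (RL) = (vx + vy − k·ωz)/r = 1.2900/0.05 = 25.8000
ω₄ (RR) = (vx − vy + k·ωz)/r = -0.3900/0.05 = -7.8000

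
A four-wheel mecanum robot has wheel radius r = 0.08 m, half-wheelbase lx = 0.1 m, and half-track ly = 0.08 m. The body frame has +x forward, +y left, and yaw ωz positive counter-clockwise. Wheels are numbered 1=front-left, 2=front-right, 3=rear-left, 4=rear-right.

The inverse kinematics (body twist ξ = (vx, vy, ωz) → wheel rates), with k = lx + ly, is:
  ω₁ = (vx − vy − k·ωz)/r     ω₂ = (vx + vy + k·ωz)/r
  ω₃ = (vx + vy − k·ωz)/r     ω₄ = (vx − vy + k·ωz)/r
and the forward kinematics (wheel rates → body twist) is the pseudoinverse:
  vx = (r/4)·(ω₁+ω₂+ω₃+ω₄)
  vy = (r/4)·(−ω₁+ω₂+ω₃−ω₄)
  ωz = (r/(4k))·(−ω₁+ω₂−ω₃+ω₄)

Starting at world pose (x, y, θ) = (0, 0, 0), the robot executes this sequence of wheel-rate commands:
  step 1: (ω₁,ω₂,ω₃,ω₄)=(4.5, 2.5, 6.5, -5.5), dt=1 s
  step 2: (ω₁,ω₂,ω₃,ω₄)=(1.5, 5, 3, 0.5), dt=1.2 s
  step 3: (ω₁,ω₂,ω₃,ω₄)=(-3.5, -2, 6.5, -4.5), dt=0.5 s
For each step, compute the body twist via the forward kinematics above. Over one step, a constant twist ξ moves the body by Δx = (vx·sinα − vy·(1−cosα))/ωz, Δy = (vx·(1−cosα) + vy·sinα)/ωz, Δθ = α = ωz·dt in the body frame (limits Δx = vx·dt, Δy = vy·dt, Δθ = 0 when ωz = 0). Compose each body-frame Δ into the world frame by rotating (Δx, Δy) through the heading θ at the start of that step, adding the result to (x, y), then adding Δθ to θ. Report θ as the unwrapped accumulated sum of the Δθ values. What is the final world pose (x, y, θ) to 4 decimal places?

step 1: ξ=(vx,vy,ωz)=(0.1600, 0.2000, -1.5556), dt=1.0 → body Δ=(0.2295, 0.0273, -1.5556) → world pose (0.2295, 0.0273, -1.5556)
step 2: ξ=(vx,vy,ωz)=(0.2000, 0.1200, 0.1111), dt=1.2 → body Δ=(0.2297, 0.1596, 0.1333) → world pose (0.3925, -0.2000, -1.4222)
step 3: ξ=(vx,vy,ωz)=(-0.0700, 0.2500, -1.0556), dt=0.5 → body Δ=(-0.0012, 0.1283, -0.5278) → world pose (0.5192, -0.1798, -1.9500)

(0.5192, -0.1798, -1.9500)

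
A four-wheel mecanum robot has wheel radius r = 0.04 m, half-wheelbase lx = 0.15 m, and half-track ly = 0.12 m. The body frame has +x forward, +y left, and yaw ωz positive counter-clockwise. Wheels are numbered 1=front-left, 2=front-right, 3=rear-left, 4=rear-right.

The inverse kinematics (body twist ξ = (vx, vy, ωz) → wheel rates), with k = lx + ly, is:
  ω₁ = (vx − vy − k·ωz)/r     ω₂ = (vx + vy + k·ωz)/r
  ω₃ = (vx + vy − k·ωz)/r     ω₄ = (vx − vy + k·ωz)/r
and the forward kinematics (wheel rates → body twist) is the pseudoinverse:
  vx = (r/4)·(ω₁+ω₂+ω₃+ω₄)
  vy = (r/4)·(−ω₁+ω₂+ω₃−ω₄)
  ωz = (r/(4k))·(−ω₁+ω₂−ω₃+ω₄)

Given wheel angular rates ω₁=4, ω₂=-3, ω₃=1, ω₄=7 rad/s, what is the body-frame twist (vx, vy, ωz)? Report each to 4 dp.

(0.0900, -0.1300, -0.0370)

k = lx + ly = 0.15 + 0.12 = 0.2700
ω₁+ω₂+ω₃+ω₄ = 9.0000  →  vx = (0.04/4)·9.0000 = 0.0900
−ω₁+ω₂+ω₃−ω₄ = -13.0000  →  vy = (0.04/4)·-13.0000 = -0.1300
−ω₁+ω₂−ω₃+ω₄ = -1.0000  →  ωz = (0.04/1.0800)·-1.0000 = -0.0370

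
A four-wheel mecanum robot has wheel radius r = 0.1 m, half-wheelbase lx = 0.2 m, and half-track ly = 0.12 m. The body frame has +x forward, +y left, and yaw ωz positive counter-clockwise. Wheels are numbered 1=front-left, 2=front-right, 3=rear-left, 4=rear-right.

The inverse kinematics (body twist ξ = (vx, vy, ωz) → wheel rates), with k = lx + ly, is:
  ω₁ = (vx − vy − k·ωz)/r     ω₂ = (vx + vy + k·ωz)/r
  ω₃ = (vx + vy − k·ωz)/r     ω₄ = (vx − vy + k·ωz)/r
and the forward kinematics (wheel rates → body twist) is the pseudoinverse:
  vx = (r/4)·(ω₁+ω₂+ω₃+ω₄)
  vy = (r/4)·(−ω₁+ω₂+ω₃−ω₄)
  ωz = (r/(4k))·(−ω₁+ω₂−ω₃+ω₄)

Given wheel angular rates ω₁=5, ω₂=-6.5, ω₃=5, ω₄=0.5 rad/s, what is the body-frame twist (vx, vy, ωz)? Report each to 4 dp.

k = lx + ly = 0.2 + 0.12 = 0.3200
ω₁+ω₂+ω₃+ω₄ = 4.0000  →  vx = (0.1/4)·4.0000 = 0.1000
−ω₁+ω₂+ω₃−ω₄ = -7.0000  →  vy = (0.1/4)·-7.0000 = -0.1750
−ω₁+ω₂−ω₃+ω₄ = -16.0000  →  ωz = (0.1/1.2800)·-16.0000 = -1.2500

(0.1000, -0.1750, -1.2500)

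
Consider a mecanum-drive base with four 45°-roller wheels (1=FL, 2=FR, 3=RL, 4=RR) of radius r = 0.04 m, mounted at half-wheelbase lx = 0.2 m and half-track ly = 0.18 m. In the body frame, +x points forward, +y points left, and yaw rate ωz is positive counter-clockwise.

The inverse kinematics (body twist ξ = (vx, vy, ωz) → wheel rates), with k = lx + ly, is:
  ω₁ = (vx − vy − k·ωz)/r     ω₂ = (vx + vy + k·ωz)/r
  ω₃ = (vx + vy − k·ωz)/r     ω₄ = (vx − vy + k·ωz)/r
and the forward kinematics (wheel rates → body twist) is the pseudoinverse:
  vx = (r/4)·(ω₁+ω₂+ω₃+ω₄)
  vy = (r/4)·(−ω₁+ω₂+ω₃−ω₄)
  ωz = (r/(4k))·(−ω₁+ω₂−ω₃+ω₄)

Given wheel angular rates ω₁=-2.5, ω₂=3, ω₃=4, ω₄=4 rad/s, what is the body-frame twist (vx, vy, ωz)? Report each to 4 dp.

k = lx + ly = 0.2 + 0.18 = 0.3800
ω₁+ω₂+ω₃+ω₄ = 8.5000  →  vx = (0.04/4)·8.5000 = 0.0850
−ω₁+ω₂+ω₃−ω₄ = 5.5000  →  vy = (0.04/4)·5.5000 = 0.0550
−ω₁+ω₂−ω₃+ω₄ = 5.5000  →  ωz = (0.04/1.5200)·5.5000 = 0.1447

(0.0850, 0.0550, 0.1447)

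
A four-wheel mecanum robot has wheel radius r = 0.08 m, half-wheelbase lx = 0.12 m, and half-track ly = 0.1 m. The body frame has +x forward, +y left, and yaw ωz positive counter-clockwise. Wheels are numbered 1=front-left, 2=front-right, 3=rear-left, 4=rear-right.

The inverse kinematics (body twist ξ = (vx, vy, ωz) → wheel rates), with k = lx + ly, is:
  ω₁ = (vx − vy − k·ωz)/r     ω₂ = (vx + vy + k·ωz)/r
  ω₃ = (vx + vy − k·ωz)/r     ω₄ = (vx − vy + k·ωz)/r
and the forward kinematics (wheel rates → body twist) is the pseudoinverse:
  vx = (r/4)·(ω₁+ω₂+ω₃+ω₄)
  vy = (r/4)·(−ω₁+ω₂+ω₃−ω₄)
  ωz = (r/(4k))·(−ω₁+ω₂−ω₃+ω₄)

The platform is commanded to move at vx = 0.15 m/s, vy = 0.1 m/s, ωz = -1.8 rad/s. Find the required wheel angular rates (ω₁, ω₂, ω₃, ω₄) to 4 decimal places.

k = lx + ly = 0.12 + 0.1 = 0.2200;  k·ωz = 0.2200·-1.8 = -0.3960
ω₁ (FL) = (vx − vy − k·ωz)/r = 0.4460/0.08 = 5.5750
ω₂ (FR) = (vx + vy + k·ωz)/r = -0.1460/0.08 = -1.8250
ω₃ (RL) = (vx + vy − k·ωz)/r = 0.6460/0.08 = 8.0750
ω₄ (RR) = (vx − vy + k·ωz)/r = -0.3460/0.08 = -4.3250

(5.5750, -1.8250, 8.0750, -4.3250)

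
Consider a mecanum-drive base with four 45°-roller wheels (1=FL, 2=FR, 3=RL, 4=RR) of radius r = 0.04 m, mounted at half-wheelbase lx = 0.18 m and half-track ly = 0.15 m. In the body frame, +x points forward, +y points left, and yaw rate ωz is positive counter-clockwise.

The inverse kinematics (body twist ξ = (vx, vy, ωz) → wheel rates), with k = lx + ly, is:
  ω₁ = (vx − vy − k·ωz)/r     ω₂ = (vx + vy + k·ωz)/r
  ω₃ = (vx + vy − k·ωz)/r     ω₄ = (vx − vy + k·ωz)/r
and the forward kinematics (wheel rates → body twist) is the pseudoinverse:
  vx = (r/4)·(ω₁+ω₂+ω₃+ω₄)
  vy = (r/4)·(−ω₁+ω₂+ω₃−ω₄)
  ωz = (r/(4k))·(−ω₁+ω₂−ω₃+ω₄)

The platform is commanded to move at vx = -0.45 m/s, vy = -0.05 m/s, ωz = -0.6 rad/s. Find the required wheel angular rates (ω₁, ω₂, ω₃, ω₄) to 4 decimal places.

(-5.0500, -17.4500, -7.5500, -14.9500)

k = lx + ly = 0.18 + 0.15 = 0.3300;  k·ωz = 0.3300·-0.6 = -0.1980
ω₁ (FL) = (vx − vy − k·ωz)/r = -0.2020/0.04 = -5.0500
ω₂ (FR) = (vx + vy + k·ωz)/r = -0.6980/0.04 = -17.4500
ω₃ (RL) = (vx + vy − k·ωz)/r = -0.3020/0.04 = -7.5500
ω₄ (RR) = (vx − vy + k·ωz)/r = -0.5980/0.04 = -14.9500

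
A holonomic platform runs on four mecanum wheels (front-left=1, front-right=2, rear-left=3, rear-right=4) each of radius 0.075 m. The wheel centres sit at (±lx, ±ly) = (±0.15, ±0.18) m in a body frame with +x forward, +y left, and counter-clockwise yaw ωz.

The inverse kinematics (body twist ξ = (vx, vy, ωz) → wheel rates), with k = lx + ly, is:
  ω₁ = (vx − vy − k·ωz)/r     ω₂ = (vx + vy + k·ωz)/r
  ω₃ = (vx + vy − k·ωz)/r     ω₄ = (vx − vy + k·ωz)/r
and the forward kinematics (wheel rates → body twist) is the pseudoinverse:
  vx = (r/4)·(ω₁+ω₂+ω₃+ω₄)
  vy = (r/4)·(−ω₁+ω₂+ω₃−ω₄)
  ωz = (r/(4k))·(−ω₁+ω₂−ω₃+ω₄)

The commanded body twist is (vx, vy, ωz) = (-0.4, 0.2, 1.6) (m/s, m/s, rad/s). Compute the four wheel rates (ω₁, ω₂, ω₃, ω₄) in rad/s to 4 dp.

(-15.0400, 4.3733, -9.7067, -0.9600)

k = lx + ly = 0.15 + 0.18 = 0.3300;  k·ωz = 0.3300·1.6 = 0.5280
ω₁ (FL) = (vx − vy − k·ωz)/r = -1.1280/0.075 = -15.0400
ω₂ (FR) = (vx + vy + k·ωz)/r = 0.3280/0.075 = 4.3733
ω₃ (RL) = (vx + vy − k·ωz)/r = -0.7280/0.075 = -9.7067
ω₄ (RR) = (vx − vy + k·ωz)/r = -0.0720/0.075 = -0.9600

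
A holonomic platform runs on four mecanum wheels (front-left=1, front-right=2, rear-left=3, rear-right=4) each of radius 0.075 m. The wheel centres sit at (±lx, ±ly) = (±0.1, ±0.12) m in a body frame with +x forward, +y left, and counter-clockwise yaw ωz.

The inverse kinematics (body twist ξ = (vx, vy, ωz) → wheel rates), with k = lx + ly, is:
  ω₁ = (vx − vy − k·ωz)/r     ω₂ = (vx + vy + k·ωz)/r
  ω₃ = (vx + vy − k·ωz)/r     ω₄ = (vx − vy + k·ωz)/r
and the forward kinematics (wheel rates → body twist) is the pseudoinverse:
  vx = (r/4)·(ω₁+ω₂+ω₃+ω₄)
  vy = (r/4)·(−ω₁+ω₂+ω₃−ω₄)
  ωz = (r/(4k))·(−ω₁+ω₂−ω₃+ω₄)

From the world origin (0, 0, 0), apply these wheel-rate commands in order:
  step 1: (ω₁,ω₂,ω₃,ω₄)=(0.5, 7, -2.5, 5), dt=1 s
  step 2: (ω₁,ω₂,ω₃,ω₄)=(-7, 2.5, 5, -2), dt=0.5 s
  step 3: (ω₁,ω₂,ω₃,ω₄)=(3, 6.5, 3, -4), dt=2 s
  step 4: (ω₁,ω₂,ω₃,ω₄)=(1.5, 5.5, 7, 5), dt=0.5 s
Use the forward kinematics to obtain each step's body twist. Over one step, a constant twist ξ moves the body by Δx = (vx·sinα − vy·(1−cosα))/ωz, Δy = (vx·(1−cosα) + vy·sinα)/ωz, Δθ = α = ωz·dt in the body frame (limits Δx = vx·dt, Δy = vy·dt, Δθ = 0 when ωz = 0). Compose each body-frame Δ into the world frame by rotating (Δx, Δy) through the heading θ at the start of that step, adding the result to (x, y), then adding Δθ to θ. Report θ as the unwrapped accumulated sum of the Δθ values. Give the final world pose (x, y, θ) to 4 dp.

step 1: ξ=(vx,vy,ωz)=(0.1875, -0.0187, 1.1932), dt=1.0 → body Δ=(0.1560, 0.0846, 1.1932) → world pose (0.1560, 0.0846, 1.1932)
step 2: ξ=(vx,vy,ωz)=(-0.0281, 0.3094, 0.2131), dt=0.5 → body Δ=(-0.0223, 0.1536, 0.1065) → world pose (0.0050, 0.1205, 1.2997)
step 3: ξ=(vx,vy,ωz)=(0.1594, 0.1969, -0.2983), dt=2.0 → body Δ=(0.4142, 0.2785, -0.5966) → world pose (-0.1525, 0.5942, 0.7031)
step 4: ξ=(vx,vy,ωz)=(0.3563, 0.1125, 0.1705), dt=0.5 → body Δ=(0.1755, 0.0638, 0.0852) → world pose (-0.0598, 0.7563, 0.7884)

(-0.0598, 0.7563, 0.7884)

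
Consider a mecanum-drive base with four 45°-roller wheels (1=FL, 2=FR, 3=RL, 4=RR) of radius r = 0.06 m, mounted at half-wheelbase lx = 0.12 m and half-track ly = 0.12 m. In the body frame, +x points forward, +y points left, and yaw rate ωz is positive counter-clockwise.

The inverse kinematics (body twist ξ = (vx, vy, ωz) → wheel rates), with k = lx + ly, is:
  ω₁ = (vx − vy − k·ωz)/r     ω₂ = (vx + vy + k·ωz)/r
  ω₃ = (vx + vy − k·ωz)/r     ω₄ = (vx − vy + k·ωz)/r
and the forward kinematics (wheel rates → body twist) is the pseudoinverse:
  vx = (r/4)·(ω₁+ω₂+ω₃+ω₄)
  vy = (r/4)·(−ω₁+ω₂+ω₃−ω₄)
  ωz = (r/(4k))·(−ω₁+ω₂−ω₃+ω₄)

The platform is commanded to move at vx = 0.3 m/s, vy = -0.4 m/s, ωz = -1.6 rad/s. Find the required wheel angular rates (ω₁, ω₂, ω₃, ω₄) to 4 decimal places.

k = lx + ly = 0.12 + 0.12 = 0.2400;  k·ωz = 0.2400·-1.6 = -0.3840
ω₁ (FL) = (vx − vy − k·ωz)/r = 1.0840/0.06 = 18.0667
ω₂ (FR) = (vx + vy + k·ωz)/r = -0.4840/0.06 = -8.0667
ω₃ (RL) = (vx + vy − k·ωz)/r = 0.2840/0.06 = 4.7333
ω₄ (RR) = (vx − vy + k·ωz)/r = 0.3160/0.06 = 5.2667

(18.0667, -8.0667, 4.7333, 5.2667)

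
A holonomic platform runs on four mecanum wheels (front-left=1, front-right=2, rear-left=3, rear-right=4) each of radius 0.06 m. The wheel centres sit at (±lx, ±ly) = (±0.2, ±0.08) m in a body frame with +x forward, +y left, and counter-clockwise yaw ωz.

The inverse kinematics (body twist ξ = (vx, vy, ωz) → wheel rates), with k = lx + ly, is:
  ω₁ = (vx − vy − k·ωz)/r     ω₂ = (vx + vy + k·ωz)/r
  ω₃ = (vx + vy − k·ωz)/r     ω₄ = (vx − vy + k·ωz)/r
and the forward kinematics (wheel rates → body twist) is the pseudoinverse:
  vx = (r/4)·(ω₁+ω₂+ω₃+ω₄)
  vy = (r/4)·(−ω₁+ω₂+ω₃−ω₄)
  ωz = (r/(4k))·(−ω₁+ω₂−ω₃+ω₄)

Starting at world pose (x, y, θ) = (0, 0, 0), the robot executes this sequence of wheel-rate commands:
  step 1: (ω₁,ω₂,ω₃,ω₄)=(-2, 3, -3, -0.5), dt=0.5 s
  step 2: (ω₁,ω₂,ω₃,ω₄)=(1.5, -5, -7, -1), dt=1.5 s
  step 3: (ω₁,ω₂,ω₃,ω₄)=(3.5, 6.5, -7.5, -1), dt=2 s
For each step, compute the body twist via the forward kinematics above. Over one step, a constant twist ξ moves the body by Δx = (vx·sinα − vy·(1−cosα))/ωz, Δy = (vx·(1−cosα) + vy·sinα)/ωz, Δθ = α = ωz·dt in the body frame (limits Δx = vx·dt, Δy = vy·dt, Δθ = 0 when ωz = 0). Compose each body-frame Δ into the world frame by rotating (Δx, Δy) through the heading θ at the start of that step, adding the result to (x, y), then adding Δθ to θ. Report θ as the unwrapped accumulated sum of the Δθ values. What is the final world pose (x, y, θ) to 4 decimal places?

(-0.1283, -0.3585, 1.1786)

step 1: ξ=(vx,vy,ωz)=(-0.0375, 0.0375, 0.4018), dt=0.5 → body Δ=(-0.0205, 0.0167, 0.2009) → world pose (-0.0205, 0.0167, 0.2009)
step 2: ξ=(vx,vy,ωz)=(-0.1725, -0.1875, -0.0268), dt=1.5 → body Δ=(-0.2643, -0.2760, -0.0402) → world pose (-0.2244, -0.3064, 0.1607)
step 3: ξ=(vx,vy,ωz)=(0.0225, -0.0525, 0.5089), dt=2.0 → body Δ=(0.0866, -0.0668, 1.0179) → world pose (-0.1283, -0.3585, 1.1786)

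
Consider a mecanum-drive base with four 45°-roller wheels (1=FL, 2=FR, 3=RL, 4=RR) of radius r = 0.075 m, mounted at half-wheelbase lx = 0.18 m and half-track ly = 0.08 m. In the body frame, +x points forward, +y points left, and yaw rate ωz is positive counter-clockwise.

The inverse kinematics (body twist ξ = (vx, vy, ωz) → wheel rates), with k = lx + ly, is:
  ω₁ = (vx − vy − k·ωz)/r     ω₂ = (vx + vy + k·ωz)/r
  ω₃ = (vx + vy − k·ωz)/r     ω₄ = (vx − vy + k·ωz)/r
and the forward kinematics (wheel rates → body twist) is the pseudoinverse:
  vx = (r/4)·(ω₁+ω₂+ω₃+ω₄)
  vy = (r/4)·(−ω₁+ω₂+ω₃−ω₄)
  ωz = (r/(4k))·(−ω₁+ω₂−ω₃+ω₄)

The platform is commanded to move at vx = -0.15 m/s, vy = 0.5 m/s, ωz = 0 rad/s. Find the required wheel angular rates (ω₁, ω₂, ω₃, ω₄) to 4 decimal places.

k = lx + ly = 0.18 + 0.08 = 0.2600;  k·ωz = 0.2600·0 = 0.0000
ω₁ (FL) = (vx − vy − k·ωz)/r = -0.6500/0.075 = -8.6667
ω₂ (FR) = (vx + vy + k·ωz)/r = 0.3500/0.075 = 4.6667
ω₃ (RL) = (vx + vy − k·ωz)/r = 0.3500/0.075 = 4.6667
ω₄ (RR) = (vx − vy + k·ωz)/r = -0.6500/0.075 = -8.6667

(-8.6667, 4.6667, 4.6667, -8.6667)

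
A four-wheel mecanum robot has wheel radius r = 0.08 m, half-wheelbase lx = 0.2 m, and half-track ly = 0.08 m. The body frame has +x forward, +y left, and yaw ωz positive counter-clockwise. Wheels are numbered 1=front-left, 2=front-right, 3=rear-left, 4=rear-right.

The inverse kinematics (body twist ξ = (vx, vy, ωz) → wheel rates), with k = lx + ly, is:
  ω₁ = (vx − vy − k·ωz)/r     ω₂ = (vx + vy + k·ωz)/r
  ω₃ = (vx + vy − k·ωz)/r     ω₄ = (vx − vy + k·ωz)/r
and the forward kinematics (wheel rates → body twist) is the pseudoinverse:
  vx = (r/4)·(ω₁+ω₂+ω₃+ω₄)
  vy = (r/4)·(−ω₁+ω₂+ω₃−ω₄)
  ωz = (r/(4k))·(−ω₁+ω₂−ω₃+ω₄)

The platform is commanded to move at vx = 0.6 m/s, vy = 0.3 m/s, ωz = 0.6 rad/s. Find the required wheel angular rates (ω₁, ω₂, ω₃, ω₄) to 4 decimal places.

k = lx + ly = 0.2 + 0.08 = 0.2800;  k·ωz = 0.2800·0.6 = 0.1680
ω₁ (FL) = (vx − vy − k·ωz)/r = 0.1320/0.08 = 1.6500
ω₂ (FR) = (vx + vy + k·ωz)/r = 1.0680/0.08 = 13.3500
ω₃ (RL) = (vx + vy − k·ωz)/r = 0.7320/0.08 = 9.1500
ω₄ (RR) = (vx − vy + k·ωz)/r = 0.4680/0.08 = 5.8500

(1.6500, 13.3500, 9.1500, 5.8500)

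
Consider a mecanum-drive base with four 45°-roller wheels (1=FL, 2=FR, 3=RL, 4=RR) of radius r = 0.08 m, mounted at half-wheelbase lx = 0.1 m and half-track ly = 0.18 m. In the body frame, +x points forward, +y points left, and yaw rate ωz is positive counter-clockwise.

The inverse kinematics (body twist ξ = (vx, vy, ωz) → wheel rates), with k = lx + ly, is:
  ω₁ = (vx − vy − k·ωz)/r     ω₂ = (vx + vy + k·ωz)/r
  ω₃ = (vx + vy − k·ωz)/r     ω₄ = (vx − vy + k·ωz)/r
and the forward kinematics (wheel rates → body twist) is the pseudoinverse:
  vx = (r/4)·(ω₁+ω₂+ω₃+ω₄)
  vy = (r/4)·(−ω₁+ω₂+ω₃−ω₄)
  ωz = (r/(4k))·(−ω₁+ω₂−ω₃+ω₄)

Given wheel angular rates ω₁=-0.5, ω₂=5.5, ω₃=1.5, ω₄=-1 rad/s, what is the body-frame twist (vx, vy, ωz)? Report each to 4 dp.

k = lx + ly = 0.1 + 0.18 = 0.2800
ω₁+ω₂+ω₃+ω₄ = 5.5000  →  vx = (0.08/4)·5.5000 = 0.1100
−ω₁+ω₂+ω₃−ω₄ = 8.5000  →  vy = (0.08/4)·8.5000 = 0.1700
−ω₁+ω₂−ω₃+ω₄ = 3.5000  →  ωz = (0.08/1.1200)·3.5000 = 0.2500

(0.1100, 0.1700, 0.2500)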